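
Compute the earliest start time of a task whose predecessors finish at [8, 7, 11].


ES = max of all predecessor completion times
Predecessors: [8, 7, 11]
ES = max(8, 7, 11)
= 11


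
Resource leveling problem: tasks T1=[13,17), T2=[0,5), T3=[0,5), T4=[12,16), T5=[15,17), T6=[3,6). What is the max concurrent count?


Check each time point for overlaps:
  t=3: 3 tasks active (T2, T3, T6)
Max concurrent = 3


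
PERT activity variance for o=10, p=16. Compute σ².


σ² = ((p - o) / 6)² = (p - o)² / 36
= (16 - 10)² / 36
= 6² / 36
= 36 / 36
= 1.0000


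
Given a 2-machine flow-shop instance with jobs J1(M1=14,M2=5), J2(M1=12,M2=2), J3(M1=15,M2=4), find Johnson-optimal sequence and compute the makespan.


Johnson's rule:
Group 1 (M1≤M2, sort by M1): []
Group 2 (M1>M2, sort desc M2): ['J1', 'J3', 'J2']
Sequence: J1 → J3 → J2
Makespan calculation:
  J1: M1 done=14, M2 done=19
  J3: M1 done=29, M2 done=33
  J2: M1 done=41, M2 done=43
= Sequence: J1 → J3 → J2, Makespan: 43


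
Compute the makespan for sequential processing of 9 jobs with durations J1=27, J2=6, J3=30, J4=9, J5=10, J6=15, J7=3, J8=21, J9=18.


Sequential makespan: sum all processing times
= 27 + 6 + 30 + 9 + 10 + 15 + 3 + 21 + 18
= 139 time units


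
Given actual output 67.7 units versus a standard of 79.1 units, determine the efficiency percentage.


Efficiency = (actual / standard) × 100
= (67.7 / 79.1) × 100
= 85.6%


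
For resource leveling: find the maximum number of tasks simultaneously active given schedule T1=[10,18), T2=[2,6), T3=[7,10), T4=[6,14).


Check each time point for overlaps:
  t=7: 2 tasks active (T3, T4)
Max concurrent = 2


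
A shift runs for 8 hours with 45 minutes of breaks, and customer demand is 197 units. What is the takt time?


Available = 8×60 - 45 = 435 min
Takt time = 435 / 197
= 2.21 min/unit


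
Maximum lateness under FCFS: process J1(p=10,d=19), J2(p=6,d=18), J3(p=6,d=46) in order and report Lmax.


Lateness per job (L = C - d):
  J1: C=10, d=19, L=-9
  J2: C=16, d=18, L=-2
  J3: C=22, d=46, L=-24
Lmax = max(-9, -2, -24)
= -2


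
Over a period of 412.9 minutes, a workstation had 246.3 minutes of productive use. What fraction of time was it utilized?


Utilization = busy / total × 100
= 246.3 / 412.9 × 100
= 59.7%


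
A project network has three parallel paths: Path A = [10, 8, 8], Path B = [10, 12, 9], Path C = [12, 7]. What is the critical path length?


Path A: 10 + 8 + 8 = 26
Path B: 10 + 12 + 9 = 31
Path C: 12 + 7 = 19
Critical path = longest = max(26, 31, 19)
= 31 (Path B)


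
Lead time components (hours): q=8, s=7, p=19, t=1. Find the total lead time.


Lead time = queue + setup + processing + transit
= 8 + 7 + 19 + 1
= 35 hours


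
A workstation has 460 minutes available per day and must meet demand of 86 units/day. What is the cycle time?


Cycle time = available time / demand
= 460 / 86
= 5.35 min/unit


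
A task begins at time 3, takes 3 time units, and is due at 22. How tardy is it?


Completion = start + processing = 3 + 3 = 6
Tardiness = max(0, C - d) = max(0, 6 - 22)
= max(0, -16)
= 0


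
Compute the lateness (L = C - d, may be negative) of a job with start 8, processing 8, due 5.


Completion = 8 + 8 = 16
Lateness = C - d = 16 - 5
= 11


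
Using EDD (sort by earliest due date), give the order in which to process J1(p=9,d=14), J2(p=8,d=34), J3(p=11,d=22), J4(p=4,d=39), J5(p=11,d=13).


EDD: sort by earliest due date
  J5: d=13, p=11
  J1: d=14, p=9
  J3: d=22, p=11
  J2: d=34, p=8
  J4: d=39, p=4
Order: J5 → J1 → J3 → J2 → J4


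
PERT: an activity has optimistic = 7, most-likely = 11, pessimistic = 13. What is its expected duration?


te = (o + 4m + p) / 6
= (7 + 4×11 + 13) / 6
= (7 + 44 + 13) / 6
= 64 / 6
= 10.67


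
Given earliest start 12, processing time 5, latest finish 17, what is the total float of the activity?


EF = ES + duration = 12 + 5 = 17
LS = LF - duration = 17 - 5 = 12
Total Float = LF - EF = 17 - 17
(or LS - ES = 12 - 12)
= 0


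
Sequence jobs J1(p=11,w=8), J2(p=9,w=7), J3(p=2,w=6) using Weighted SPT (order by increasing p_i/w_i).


WSPT (Smith's rule): sort by p/w ascending
  J3: p/w = 2/6 = 0.333
  J2: p/w = 9/7 = 1.286
  J1: p/w = 11/8 = 1.375
Order: J3 → J2 → J1


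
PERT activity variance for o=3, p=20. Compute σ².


σ² = ((p - o) / 6)² = (p - o)² / 36
= (20 - 3)² / 36
= 17² / 36
= 289 / 36
= 8.0278


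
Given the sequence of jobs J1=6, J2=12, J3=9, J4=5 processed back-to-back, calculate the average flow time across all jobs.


Completion times:
  J1: completes at 6
  J2: completes at 18
  J3: completes at 27
  J4: completes at 32
Sum = 83
Average = 83/4
= 20.75


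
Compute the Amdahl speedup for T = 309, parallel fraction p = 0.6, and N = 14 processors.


Amdahl's law: T_p = T × ((1-p) + p/N)
= 309 × ((1-0.6) + 0.6/14)
= 309 × (0.40 + 0.0429)
= 309 × 0.4429
= 136.84
Speedup = 309/136.84
= 2.26×


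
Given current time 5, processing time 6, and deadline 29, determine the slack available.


Slack = due - current_time - processing
= 29 - 5 - 6
= 18


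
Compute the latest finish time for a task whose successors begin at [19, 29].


LF = min of all successor start times
Successors start at: [19, 29]
LF = min(19, 29)
= 19


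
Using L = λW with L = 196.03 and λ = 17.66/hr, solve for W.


Little's law: L = λW → W = L / λ
= 196.03 / 17.66
= 11.10 hours


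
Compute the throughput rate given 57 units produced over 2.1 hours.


Throughput = units / time
= 57 / 2.1
= 27.1 units/hour


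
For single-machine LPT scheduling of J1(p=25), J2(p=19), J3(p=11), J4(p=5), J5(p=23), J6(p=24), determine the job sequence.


LPT: sort by longest processing time first
  J1: p=25
  J6: p=24
  J5: p=23
  J2: p=19
  J3: p=11
  J4: p=5
Order: J1 → J6 → J5 → J2 → J3 → J4


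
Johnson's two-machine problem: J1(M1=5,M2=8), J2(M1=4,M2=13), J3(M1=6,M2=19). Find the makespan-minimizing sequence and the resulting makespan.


Johnson's rule:
Group 1 (M1≤M2, sort by M1): ['J2', 'J1', 'J3']
Group 2 (M1>M2, sort desc M2): []
Sequence: J2 → J1 → J3
Makespan calculation:
  J2: M1 done=4, M2 done=17
  J1: M1 done=9, M2 done=25
  J3: M1 done=15, M2 done=44
= Sequence: J2 → J1 → J3, Makespan: 44


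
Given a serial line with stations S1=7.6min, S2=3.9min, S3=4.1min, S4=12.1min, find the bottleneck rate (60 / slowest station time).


Bottleneck = longest station time
Station times: [7.6, 3.9, 4.1, 12.1]
Max = 12.1 min
Rate = 60 / 12.1
= 4.96 units/hour (bottleneck: 12.1min)


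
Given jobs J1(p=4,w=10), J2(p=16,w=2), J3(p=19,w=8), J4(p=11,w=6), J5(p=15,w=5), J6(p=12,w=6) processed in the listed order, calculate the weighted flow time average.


Completion times:
  J1: C=4, w×C=10×4=40
  J2: C=20, w×C=2×20=40
  J3: C=39, w×C=8×39=312
  J4: C=50, w×C=6×50=300
  J5: C=65, w×C=5×65=325
  J6: C=77, w×C=6×77=462
Sum w×C = 1479
Sum w = 37
Weighted avg = 1479/37
= 39.97


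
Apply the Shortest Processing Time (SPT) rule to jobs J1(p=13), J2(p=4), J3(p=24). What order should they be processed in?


SPT: sort by shortest processing time
  J2: p=4
  J1: p=13
  J3: p=24
Order: J2 → J1 → J3


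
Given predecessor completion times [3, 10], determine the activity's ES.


ES = max of all predecessor completion times
Predecessors: [3, 10]
ES = max(3, 10)
= 10


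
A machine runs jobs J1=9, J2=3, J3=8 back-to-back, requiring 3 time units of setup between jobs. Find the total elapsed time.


Makespan = Σ processing + (n-1) × setup
= (9 + 3 + 8) + (3-1)×3
= 20 + 6
= 26 time units


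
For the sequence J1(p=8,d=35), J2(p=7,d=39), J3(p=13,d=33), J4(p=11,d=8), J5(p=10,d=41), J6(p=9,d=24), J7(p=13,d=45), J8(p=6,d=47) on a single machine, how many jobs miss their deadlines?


Completion vs due date:
  J1: C=8, d=35 → on time
  J2: C=15, d=39 → on time
  J3: C=28, d=33 → on time
  J4: C=39, d=8 → TARDY
  J5: C=49, d=41 → TARDY
  J6: C=58, d=24 → TARDY
  J7: C=71, d=45 → TARDY
  J8: C=77, d=47 → TARDY
Tardy jobs: J4, J5, J6, J7, J8
Count = 5


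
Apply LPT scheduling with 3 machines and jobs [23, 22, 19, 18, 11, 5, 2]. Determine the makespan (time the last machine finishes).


Jobs (LPT sorted): [23, 22, 19, 18, 11, 5, 2]
Machines: 3
  J=23 → Machine 1 (load: 0+23=23)
  J=22 → Machine 2 (load: 0+22=22)
  J=19 → Machine 3 (load: 0+19=19)
  J=18 → Machine 3 (load: 19+18=37)
  J=11 → Machine 2 (load: 22+11=33)
  J=5 → Machine 1 (load: 23+5=28)
  J=2 → Machine 1 (load: 28+2=30)
Machine loads: [30, 33, 37]
Makespan = max = 37 time units


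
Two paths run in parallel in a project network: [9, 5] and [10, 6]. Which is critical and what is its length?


Path A: 9 + 5 = 14
Path B: 10 + 6 = 16
Critical path = longest = max(14, 16)
= 16 (Path B)


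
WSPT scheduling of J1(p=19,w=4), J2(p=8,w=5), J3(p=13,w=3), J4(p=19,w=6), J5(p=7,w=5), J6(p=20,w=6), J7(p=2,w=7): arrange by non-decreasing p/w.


WSPT (Smith's rule): sort by p/w ascending
  J7: p/w = 2/7 = 0.286
  J5: p/w = 7/5 = 1.400
  J2: p/w = 8/5 = 1.600
  J4: p/w = 19/6 = 3.167
  J6: p/w = 20/6 = 3.333
  J3: p/w = 13/3 = 4.333
  J1: p/w = 19/4 = 4.750
Order: J7 → J5 → J2 → J4 → J6 → J3 → J1


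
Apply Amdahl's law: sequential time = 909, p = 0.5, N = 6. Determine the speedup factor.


Amdahl's law: T_p = T × ((1-p) + p/N)
= 909 × ((1-0.5) + 0.5/6)
= 909 × (0.50 + 0.0833)
= 909 × 0.5833
= 530.25
Speedup = 909/530.25
= 1.71×


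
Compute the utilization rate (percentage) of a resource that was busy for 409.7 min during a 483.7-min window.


Utilization = busy / total × 100
= 409.7 / 483.7 × 100
= 84.7%


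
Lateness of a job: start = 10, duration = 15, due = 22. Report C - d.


Completion = 10 + 15 = 25
Lateness = C - d = 25 - 22
= 3


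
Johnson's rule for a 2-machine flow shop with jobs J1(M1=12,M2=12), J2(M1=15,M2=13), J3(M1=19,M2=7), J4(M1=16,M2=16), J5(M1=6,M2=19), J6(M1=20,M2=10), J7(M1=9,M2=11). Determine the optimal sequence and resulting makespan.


Johnson's rule:
Group 1 (M1≤M2, sort by M1): ['J5', 'J7', 'J1', 'J4']
Group 2 (M1>M2, sort desc M2): ['J2', 'J6', 'J3']
Sequence: J5 → J7 → J1 → J4 → J2 → J6 → J3
Makespan calculation:
  J5: M1 done=6, M2 done=25
  J7: M1 done=15, M2 done=36
  J1: M1 done=27, M2 done=48
  J4: M1 done=43, M2 done=64
  J2: M1 done=58, M2 done=77
  J6: M1 done=78, M2 done=88
  J3: M1 done=97, M2 done=104
= Sequence: J5 → J7 → J1 → J4 → J2 → J6 → J3, Makespan: 104


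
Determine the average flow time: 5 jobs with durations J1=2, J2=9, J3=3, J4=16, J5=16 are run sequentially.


Completion times:
  J1: completes at 2
  J2: completes at 11
  J3: completes at 14
  J4: completes at 30
  J5: completes at 46
Sum = 103
Average = 103/5
= 20.60


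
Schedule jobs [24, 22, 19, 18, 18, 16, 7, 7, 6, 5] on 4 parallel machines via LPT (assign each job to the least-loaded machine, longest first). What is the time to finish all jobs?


Jobs (LPT sorted): [24, 22, 19, 18, 18, 16, 7, 7, 6, 5]
Machines: 4
  J=24 → Machine 1 (load: 0+24=24)
  J=22 → Machine 2 (load: 0+22=22)
  J=19 → Machine 3 (load: 0+19=19)
  J=18 → Machine 4 (load: 0+18=18)
  J=18 → Machine 4 (load: 18+18=36)
  J=16 → Machine 3 (load: 19+16=35)
  J=7 → Machine 2 (load: 22+7=29)
  J=7 → Machine 1 (load: 24+7=31)
  J=6 → Machine 2 (load: 29+6=35)
  J=5 → Machine 1 (load: 31+5=36)
Machine loads: [36, 35, 35, 36]
Makespan = max = 36 time units


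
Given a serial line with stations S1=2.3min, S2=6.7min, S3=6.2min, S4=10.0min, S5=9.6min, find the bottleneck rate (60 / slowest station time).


Bottleneck = longest station time
Station times: [2.3, 6.7, 6.2, 10.0, 9.6]
Max = 10.0 min
Rate = 60 / 10.0
= 6.00 units/hour (bottleneck: 10.0min)


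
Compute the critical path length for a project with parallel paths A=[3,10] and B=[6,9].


Path A: 3 + 10 = 13
Path B: 6 + 9 = 15
Critical path = longest = max(13, 15)
= 15 (Path B)


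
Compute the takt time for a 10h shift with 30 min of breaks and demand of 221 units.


Available = 10×60 - 30 = 570 min
Takt time = 570 / 221
= 2.58 min/unit


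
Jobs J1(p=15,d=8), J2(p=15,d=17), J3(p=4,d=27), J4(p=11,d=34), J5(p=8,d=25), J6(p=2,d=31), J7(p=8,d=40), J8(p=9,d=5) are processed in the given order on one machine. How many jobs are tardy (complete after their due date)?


Completion vs due date:
  J1: C=15, d=8 → TARDY
  J2: C=30, d=17 → TARDY
  J3: C=34, d=27 → TARDY
  J4: C=45, d=34 → TARDY
  J5: C=53, d=25 → TARDY
  J6: C=55, d=31 → TARDY
  J7: C=63, d=40 → TARDY
  J8: C=72, d=5 → TARDY
Tardy jobs: J1, J2, J3, J4, J5, J6, J7, J8
Count = 8


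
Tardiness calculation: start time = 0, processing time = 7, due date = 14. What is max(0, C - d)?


Completion = start + processing = 0 + 7 = 7
Tardiness = max(0, C - d) = max(0, 7 - 14)
= max(0, -7)
= 0


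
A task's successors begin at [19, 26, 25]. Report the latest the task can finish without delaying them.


LF = min of all successor start times
Successors start at: [19, 26, 25]
LF = min(19, 26, 25)
= 19


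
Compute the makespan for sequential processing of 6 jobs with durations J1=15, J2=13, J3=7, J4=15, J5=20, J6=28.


Sequential makespan: sum all processing times
= 15 + 13 + 7 + 15 + 20 + 28
= 98 time units


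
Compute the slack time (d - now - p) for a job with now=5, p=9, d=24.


Slack = due - current_time - processing
= 24 - 5 - 9
= 10


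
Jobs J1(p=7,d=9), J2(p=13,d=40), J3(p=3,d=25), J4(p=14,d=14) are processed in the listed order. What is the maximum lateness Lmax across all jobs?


Lateness per job (L = C - d):
  J1: C=7, d=9, L=-2
  J2: C=20, d=40, L=-20
  J3: C=23, d=25, L=-2
  J4: C=37, d=14, L=23
Lmax = max(-2, -20, -2, 23)
= 23


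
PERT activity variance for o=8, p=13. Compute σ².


σ² = ((p - o) / 6)² = (p - o)² / 36
= (13 - 8)² / 36
= 5² / 36
= 25 / 36
= 0.6944


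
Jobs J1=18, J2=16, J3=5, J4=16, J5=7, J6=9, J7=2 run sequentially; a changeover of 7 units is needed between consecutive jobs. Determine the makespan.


Makespan = Σ processing + (n-1) × setup
= (18 + 16 + 5 + 16 + 7 + 9 + 2) + (7-1)×7
= 73 + 42
= 115 time units


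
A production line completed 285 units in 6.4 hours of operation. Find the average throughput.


Throughput = units / time
= 285 / 6.4
= 44.5 units/hour


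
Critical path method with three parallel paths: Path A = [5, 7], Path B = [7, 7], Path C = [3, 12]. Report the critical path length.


Path A: 5 + 7 = 12
Path B: 7 + 7 = 14
Path C: 3 + 12 = 15
Critical path = longest = max(12, 14, 15)
= 15 (Path C)


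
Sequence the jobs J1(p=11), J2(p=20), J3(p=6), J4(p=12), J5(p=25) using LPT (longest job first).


LPT: sort by longest processing time first
  J5: p=25
  J2: p=20
  J4: p=12
  J1: p=11
  J3: p=6
Order: J5 → J2 → J4 → J1 → J3


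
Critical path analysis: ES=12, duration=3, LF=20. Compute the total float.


EF = ES + duration = 12 + 3 = 15
LS = LF - duration = 20 - 3 = 17
Total Float = LF - EF = 20 - 15
(or LS - ES = 17 - 12)
= 5


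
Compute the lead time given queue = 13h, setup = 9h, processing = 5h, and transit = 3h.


Lead time = queue + setup + processing + transit
= 13 + 9 + 5 + 3
= 30 hours


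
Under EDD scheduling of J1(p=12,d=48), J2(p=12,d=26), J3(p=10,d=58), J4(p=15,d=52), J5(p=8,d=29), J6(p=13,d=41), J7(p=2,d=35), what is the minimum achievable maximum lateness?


EDD order: J2 → J5 → J7 → J6 → J1 → J4 → J3
Completion and lateness:
  J2: C=12, d=26, L=12-26=-14
  J5: C=20, d=29, L=20-29=-9
  J7: C=22, d=35, L=22-35=-13
  J6: C=35, d=41, L=35-41=-6
  J1: C=47, d=48, L=47-48=-1
  J4: C=62, d=52, L=62-52=10
  J3: C=72, d=58, L=72-58=14
Lmax = max(-14, -9, -13, -6, -1, 10, 14)
= 14


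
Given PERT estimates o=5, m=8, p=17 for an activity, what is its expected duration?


te = (o + 4m + p) / 6
= (5 + 4×8 + 17) / 6
= (5 + 32 + 17) / 6
= 54 / 6
= 9.00


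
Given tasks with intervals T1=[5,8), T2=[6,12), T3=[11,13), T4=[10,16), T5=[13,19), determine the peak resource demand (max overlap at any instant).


Check each time point for overlaps:
  t=11: 3 tasks active (T2, T3, T4)
Max concurrent = 3


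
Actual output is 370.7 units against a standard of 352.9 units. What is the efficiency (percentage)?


Efficiency = (actual / standard) × 100
= (370.7 / 352.9) × 100
= 105.0%


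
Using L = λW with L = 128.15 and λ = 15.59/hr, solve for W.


Little's law: L = λW → W = L / λ
= 128.15 / 15.59
= 8.22 hours


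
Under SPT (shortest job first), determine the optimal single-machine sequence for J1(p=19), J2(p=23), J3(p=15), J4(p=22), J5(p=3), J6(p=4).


SPT: sort by shortest processing time
  J5: p=3
  J6: p=4
  J3: p=15
  J1: p=19
  J4: p=22
  J2: p=23
Order: J5 → J6 → J3 → J1 → J4 → J2


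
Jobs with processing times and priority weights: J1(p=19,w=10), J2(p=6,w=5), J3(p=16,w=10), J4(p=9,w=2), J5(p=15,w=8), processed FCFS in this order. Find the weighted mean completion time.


Completion times:
  J1: C=19, w×C=10×19=190
  J2: C=25, w×C=5×25=125
  J3: C=41, w×C=10×41=410
  J4: C=50, w×C=2×50=100
  J5: C=65, w×C=8×65=520
Sum w×C = 1345
Sum w = 35
Weighted avg = 1345/35
= 38.43


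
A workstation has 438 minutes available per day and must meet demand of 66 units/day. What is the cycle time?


Cycle time = available time / demand
= 438 / 66
= 6.64 min/unit


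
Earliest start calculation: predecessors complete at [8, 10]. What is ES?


ES = max of all predecessor completion times
Predecessors: [8, 10]
ES = max(8, 10)
= 10


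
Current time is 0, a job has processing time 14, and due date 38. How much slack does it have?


Slack = due - current_time - processing
= 38 - 0 - 14
= 24


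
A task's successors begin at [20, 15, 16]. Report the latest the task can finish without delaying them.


LF = min of all successor start times
Successors start at: [20, 15, 16]
LF = min(20, 15, 16)
= 15


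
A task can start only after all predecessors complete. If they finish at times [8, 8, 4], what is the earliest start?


ES = max of all predecessor completion times
Predecessors: [8, 8, 4]
ES = max(8, 8, 4)
= 8


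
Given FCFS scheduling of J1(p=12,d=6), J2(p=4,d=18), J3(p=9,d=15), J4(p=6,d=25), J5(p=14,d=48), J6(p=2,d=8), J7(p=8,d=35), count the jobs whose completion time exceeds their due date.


Completion vs due date:
  J1: C=12, d=6 → TARDY
  J2: C=16, d=18 → on time
  J3: C=25, d=15 → TARDY
  J4: C=31, d=25 → TARDY
  J5: C=45, d=48 → on time
  J6: C=47, d=8 → TARDY
  J7: C=55, d=35 → TARDY
Tardy jobs: J1, J3, J4, J6, J7
Count = 5


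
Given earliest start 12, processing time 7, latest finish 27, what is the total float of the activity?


EF = ES + duration = 12 + 7 = 19
LS = LF - duration = 27 - 7 = 20
Total Float = LF - EF = 27 - 19
(or LS - ES = 20 - 12)
= 8


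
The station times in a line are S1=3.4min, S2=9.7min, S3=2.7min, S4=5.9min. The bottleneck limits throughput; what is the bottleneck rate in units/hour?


Bottleneck = longest station time
Station times: [3.4, 9.7, 2.7, 5.9]
Max = 9.7 min
Rate = 60 / 9.7
= 6.19 units/hour (bottleneck: 9.7min)


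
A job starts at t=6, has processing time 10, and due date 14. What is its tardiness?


Completion = start + processing = 6 + 10 = 16
Tardiness = max(0, C - d) = max(0, 16 - 14)
= max(0, 2)
= 2


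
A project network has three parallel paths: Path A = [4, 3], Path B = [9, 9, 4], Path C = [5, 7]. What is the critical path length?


Path A: 4 + 3 = 7
Path B: 9 + 9 + 4 = 22
Path C: 5 + 7 = 12
Critical path = longest = max(7, 22, 12)
= 22 (Path B)


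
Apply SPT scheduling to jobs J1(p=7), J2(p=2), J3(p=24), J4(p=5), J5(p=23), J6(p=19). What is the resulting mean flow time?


SPT order: J2 → J4 → J1 → J6 → J5 → J3
Completion times:
  J2: C=2
  J4: C=7
  J1: C=14
  J6: C=33
  J5: C=56
  J3: C=80
Sum = 192, n = 6
Mean flow = 192/6
= 32.00


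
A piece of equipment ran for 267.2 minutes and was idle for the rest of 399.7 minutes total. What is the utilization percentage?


Utilization = busy / total × 100
= 267.2 / 399.7 × 100
= 66.9%


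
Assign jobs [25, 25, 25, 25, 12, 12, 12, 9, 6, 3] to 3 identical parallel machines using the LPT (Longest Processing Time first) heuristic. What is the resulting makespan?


Jobs (LPT sorted): [25, 25, 25, 25, 12, 12, 12, 9, 6, 3]
Machines: 3
  J=25 → Machine 1 (load: 0+25=25)
  J=25 → Machine 2 (load: 0+25=25)
  J=25 → Machine 3 (load: 0+25=25)
  J=25 → Machine 1 (load: 25+25=50)
  J=12 → Machine 2 (load: 25+12=37)
  J=12 → Machine 3 (load: 25+12=37)
  J=12 → Machine 2 (load: 37+12=49)
  J=9 → Machine 3 (load: 37+9=46)
  J=6 → Machine 3 (load: 46+6=52)
  J=3 → Machine 2 (load: 49+3=52)
Machine loads: [50, 52, 52]
Makespan = max = 52 time units


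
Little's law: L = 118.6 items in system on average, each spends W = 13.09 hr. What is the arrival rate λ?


Little's law: L = λW → λ = L / W
= 118.6 / 13.09
= 9.06 per hour


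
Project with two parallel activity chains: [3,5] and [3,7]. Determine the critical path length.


Path A: 3 + 5 = 8
Path B: 3 + 7 = 10
Critical path = longest = max(8, 10)
= 10 (Path B)


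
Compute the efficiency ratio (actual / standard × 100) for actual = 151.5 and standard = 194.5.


Efficiency = (actual / standard) × 100
= (151.5 / 194.5) × 100
= 77.9%


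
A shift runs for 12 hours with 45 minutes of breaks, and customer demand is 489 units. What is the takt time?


Available = 12×60 - 45 = 675 min
Takt time = 675 / 489
= 1.38 min/unit


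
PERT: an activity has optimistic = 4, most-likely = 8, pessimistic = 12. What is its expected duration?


te = (o + 4m + p) / 6
= (4 + 4×8 + 12) / 6
= (4 + 32 + 12) / 6
= 48 / 6
= 8.00


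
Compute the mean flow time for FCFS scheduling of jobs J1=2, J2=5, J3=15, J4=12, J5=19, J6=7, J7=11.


Completion times:
  J1: completes at 2
  J2: completes at 7
  J3: completes at 22
  J4: completes at 34
  J5: completes at 53
  J6: completes at 60
  J7: completes at 71
Sum = 249
Average = 249/7
= 35.57


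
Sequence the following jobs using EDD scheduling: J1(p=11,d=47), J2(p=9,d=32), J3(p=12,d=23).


EDD: sort by earliest due date
  J3: d=23, p=12
  J2: d=32, p=9
  J1: d=47, p=11
Order: J3 → J2 → J1


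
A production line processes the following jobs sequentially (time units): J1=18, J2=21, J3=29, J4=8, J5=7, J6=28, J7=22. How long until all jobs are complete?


Sequential makespan: sum all processing times
= 18 + 21 + 29 + 8 + 7 + 28 + 22
= 133 time units


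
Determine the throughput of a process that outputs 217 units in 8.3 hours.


Throughput = units / time
= 217 / 8.3
= 26.1 units/hour


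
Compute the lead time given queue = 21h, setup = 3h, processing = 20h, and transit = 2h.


Lead time = queue + setup + processing + transit
= 21 + 3 + 20 + 2
= 46 hours


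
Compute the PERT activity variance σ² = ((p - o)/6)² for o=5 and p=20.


σ² = ((p - o) / 6)² = (p - o)² / 36
= (20 - 5)² / 36
= 15² / 36
= 225 / 36
= 6.2500


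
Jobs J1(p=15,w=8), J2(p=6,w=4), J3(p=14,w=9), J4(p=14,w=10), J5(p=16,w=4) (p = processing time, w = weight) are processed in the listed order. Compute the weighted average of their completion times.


Completion times:
  J1: C=15, w×C=8×15=120
  J2: C=21, w×C=4×21=84
  J3: C=35, w×C=9×35=315
  J4: C=49, w×C=10×49=490
  J5: C=65, w×C=4×65=260
Sum w×C = 1269
Sum w = 35
Weighted avg = 1269/35
= 36.26


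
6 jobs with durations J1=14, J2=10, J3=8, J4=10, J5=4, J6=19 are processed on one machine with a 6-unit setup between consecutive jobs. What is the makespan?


Makespan = Σ processing + (n-1) × setup
= (14 + 10 + 8 + 10 + 4 + 19) + (6-1)×6
= 65 + 30
= 95 time units


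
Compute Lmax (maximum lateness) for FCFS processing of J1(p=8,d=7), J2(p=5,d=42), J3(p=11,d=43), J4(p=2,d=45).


Lateness per job (L = C - d):
  J1: C=8, d=7, L=1
  J2: C=13, d=42, L=-29
  J3: C=24, d=43, L=-19
  J4: C=26, d=45, L=-19
Lmax = max(1, -29, -19, -19)
= 1


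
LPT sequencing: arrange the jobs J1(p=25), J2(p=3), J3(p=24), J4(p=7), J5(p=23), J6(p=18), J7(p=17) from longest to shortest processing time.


LPT: sort by longest processing time first
  J1: p=25
  J3: p=24
  J5: p=23
  J6: p=18
  J7: p=17
  J4: p=7
  J2: p=3
Order: J1 → J3 → J5 → J6 → J7 → J4 → J2


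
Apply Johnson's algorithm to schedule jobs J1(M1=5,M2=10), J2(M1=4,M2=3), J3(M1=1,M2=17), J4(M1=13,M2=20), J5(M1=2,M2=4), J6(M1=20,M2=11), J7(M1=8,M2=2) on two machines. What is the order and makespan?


Johnson's rule:
Group 1 (M1≤M2, sort by M1): ['J3', 'J5', 'J1', 'J4']
Group 2 (M1>M2, sort desc M2): ['J6', 'J2', 'J7']
Sequence: J3 → J5 → J1 → J4 → J6 → J2 → J7
Makespan calculation:
  J3: M1 done=1, M2 done=18
  J5: M1 done=3, M2 done=22
  J1: M1 done=8, M2 done=32
  J4: M1 done=21, M2 done=52
  J6: M1 done=41, M2 done=63
  J2: M1 done=45, M2 done=66
  J7: M1 done=53, M2 done=68
= Sequence: J3 → J5 → J1 → J4 → J6 → J2 → J7, Makespan: 68


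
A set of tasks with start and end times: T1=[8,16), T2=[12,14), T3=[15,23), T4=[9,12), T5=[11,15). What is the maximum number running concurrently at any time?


Check each time point for overlaps:
  t=11: 3 tasks active (T1, T4, T5)
Max concurrent = 3


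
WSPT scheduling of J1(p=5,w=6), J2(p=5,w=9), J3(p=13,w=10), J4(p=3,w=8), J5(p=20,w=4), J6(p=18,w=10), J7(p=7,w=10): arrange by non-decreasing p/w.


WSPT (Smith's rule): sort by p/w ascending
  J4: p/w = 3/8 = 0.375
  J2: p/w = 5/9 = 0.556
  J7: p/w = 7/10 = 0.700
  J1: p/w = 5/6 = 0.833
  J3: p/w = 13/10 = 1.300
  J6: p/w = 18/10 = 1.800
  J5: p/w = 20/4 = 5.000
Order: J4 → J2 → J7 → J1 → J3 → J6 → J5


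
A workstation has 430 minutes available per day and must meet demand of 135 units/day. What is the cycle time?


Cycle time = available time / demand
= 430 / 135
= 3.19 min/unit


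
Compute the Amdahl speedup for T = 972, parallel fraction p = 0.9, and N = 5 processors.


Amdahl's law: T_p = T × ((1-p) + p/N)
= 972 × ((1-0.9) + 0.9/5)
= 972 × (0.10 + 0.1800)
= 972 × 0.2800
= 272.16
Speedup = 972/272.16
= 3.57×


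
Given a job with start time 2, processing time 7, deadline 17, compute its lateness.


Completion = 2 + 7 = 9
Lateness = C - d = 9 - 17
= -8


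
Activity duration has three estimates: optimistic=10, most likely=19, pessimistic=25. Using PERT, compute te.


te = (o + 4m + p) / 6
= (10 + 4×19 + 25) / 6
= (10 + 76 + 25) / 6
= 111 / 6
= 18.50


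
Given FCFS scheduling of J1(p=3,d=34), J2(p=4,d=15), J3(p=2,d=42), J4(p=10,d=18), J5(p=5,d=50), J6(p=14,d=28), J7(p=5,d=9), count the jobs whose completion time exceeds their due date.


Completion vs due date:
  J1: C=3, d=34 → on time
  J2: C=7, d=15 → on time
  J3: C=9, d=42 → on time
  J4: C=19, d=18 → TARDY
  J5: C=24, d=50 → on time
  J6: C=38, d=28 → TARDY
  J7: C=43, d=9 → TARDY
Tardy jobs: J4, J6, J7
Count = 3


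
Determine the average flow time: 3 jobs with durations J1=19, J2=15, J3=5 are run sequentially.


Completion times:
  J1: completes at 19
  J2: completes at 34
  J3: completes at 39
Sum = 92
Average = 92/3
= 30.67


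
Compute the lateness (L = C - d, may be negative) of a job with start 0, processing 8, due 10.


Completion = 0 + 8 = 8
Lateness = C - d = 8 - 10
= -2


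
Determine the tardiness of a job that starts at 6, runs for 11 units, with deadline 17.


Completion = start + processing = 6 + 11 = 17
Tardiness = max(0, C - d) = max(0, 17 - 17)
= max(0, 0)
= 0


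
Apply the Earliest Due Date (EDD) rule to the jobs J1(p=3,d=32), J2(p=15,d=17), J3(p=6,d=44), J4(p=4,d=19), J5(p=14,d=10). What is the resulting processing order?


EDD: sort by earliest due date
  J5: d=10, p=14
  J2: d=17, p=15
  J4: d=19, p=4
  J1: d=32, p=3
  J3: d=44, p=6
Order: J5 → J2 → J4 → J1 → J3


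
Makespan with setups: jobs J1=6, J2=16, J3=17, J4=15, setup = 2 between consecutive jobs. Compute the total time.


Makespan = Σ processing + (n-1) × setup
= (6 + 16 + 17 + 15) + (4-1)×2
= 54 + 6
= 60 time units


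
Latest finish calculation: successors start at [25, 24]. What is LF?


LF = min of all successor start times
Successors start at: [25, 24]
LF = min(25, 24)
= 24


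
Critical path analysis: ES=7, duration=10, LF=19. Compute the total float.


EF = ES + duration = 7 + 10 = 17
LS = LF - duration = 19 - 10 = 9
Total Float = LF - EF = 19 - 17
(or LS - ES = 9 - 7)
= 2


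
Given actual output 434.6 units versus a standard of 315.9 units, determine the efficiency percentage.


Efficiency = (actual / standard) × 100
= (434.6 / 315.9) × 100
= 137.6%


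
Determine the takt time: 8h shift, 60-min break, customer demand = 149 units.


Available = 8×60 - 60 = 420 min
Takt time = 420 / 149
= 2.82 min/unit


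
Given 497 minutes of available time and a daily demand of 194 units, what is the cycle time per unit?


Cycle time = available time / demand
= 497 / 194
= 2.56 min/unit


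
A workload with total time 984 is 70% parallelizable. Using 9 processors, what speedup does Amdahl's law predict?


Amdahl's law: T_p = T × ((1-p) + p/N)
= 984 × ((1-0.7) + 0.7/9)
= 984 × (0.30 + 0.0778)
= 984 × 0.3778
= 371.73
Speedup = 984/371.73
= 2.65×


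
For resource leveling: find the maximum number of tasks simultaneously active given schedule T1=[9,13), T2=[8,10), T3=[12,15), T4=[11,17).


Check each time point for overlaps:
  t=12: 3 tasks active (T1, T3, T4)
Max concurrent = 3


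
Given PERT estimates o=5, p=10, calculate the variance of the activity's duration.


σ² = ((p - o) / 6)² = (p - o)² / 36
= (10 - 5)² / 36
= 5² / 36
= 25 / 36
= 0.6944


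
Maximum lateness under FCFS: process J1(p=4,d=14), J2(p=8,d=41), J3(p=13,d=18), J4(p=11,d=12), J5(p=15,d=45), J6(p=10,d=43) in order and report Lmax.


Lateness per job (L = C - d):
  J1: C=4, d=14, L=-10
  J2: C=12, d=41, L=-29
  J3: C=25, d=18, L=7
  J4: C=36, d=12, L=24
  J5: C=51, d=45, L=6
  J6: C=61, d=43, L=18
Lmax = max(-10, -29, 7, 24, 6, 18)
= 24


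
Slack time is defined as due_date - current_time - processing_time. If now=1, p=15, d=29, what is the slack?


Slack = due - current_time - processing
= 29 - 1 - 15
= 13


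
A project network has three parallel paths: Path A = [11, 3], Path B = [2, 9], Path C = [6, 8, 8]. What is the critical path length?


Path A: 11 + 3 = 14
Path B: 2 + 9 = 11
Path C: 6 + 8 + 8 = 22
Critical path = longest = max(14, 11, 22)
= 22 (Path C)


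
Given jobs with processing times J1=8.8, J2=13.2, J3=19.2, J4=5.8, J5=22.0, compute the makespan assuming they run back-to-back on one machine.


Sequential makespan: sum all processing times
= 8.8 + 13.2 + 19.2 + 5.8 + 22.0
= 69.0 time units


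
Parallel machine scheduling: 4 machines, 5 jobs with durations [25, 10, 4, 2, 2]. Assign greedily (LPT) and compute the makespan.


Jobs (LPT sorted): [25, 10, 4, 2, 2]
Machines: 4
  J=25 → Machine 1 (load: 0+25=25)
  J=10 → Machine 2 (load: 0+10=10)
  J=4 → Machine 3 (load: 0+4=4)
  J=2 → Machine 4 (load: 0+2=2)
  J=2 → Machine 4 (load: 2+2=4)
Machine loads: [25, 10, 4, 4]
Makespan = max = 25 time units


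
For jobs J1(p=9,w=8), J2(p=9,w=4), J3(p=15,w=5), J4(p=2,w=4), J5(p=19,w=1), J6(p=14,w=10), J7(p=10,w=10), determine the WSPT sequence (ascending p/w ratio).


WSPT (Smith's rule): sort by p/w ascending
  J4: p/w = 2/4 = 0.500
  J7: p/w = 10/10 = 1.000
  J1: p/w = 9/8 = 1.125
  J6: p/w = 14/10 = 1.400
  J2: p/w = 9/4 = 2.250
  J3: p/w = 15/5 = 3.000
  J5: p/w = 19/1 = 19.000
Order: J4 → J7 → J1 → J6 → J2 → J3 → J5


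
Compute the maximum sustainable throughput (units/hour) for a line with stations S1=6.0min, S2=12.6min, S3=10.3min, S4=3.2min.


Bottleneck = longest station time
Station times: [6.0, 12.6, 10.3, 3.2]
Max = 12.6 min
Rate = 60 / 12.6
= 4.76 units/hour (bottleneck: 12.6min)


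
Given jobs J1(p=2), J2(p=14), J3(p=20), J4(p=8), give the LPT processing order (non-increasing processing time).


LPT: sort by longest processing time first
  J3: p=20
  J2: p=14
  J4: p=8
  J1: p=2
Order: J3 → J2 → J4 → J1


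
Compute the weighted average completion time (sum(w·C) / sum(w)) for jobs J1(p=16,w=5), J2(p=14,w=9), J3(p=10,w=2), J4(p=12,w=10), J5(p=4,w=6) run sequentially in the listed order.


Completion times:
  J1: C=16, w×C=5×16=80
  J2: C=30, w×C=9×30=270
  J3: C=40, w×C=2×40=80
  J4: C=52, w×C=10×52=520
  J5: C=56, w×C=6×56=336
Sum w×C = 1286
Sum w = 32
Weighted avg = 1286/32
= 40.19


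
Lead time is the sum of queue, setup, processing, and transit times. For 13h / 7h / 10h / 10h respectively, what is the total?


Lead time = queue + setup + processing + transit
= 13 + 7 + 10 + 10
= 40 hours


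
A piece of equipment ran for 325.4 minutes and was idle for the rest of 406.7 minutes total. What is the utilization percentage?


Utilization = busy / total × 100
= 325.4 / 406.7 × 100
= 80.0%


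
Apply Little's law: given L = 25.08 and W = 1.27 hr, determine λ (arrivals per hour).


Little's law: L = λW → λ = L / W
= 25.08 / 1.27
= 19.75 per hour


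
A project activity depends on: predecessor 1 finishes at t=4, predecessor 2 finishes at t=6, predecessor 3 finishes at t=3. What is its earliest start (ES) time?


ES = max of all predecessor completion times
Predecessors: [4, 6, 3]
ES = max(4, 6, 3)
= 6


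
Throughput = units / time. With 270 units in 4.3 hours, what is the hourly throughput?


Throughput = units / time
= 270 / 4.3
= 62.8 units/hour


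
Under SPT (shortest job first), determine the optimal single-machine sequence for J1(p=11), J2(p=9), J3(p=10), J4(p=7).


SPT: sort by shortest processing time
  J4: p=7
  J2: p=9
  J3: p=10
  J1: p=11
Order: J4 → J2 → J3 → J1


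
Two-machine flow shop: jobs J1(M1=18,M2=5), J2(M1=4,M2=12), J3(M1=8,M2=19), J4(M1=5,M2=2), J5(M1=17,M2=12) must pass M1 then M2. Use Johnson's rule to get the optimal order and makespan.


Johnson's rule:
Group 1 (M1≤M2, sort by M1): ['J2', 'J3']
Group 2 (M1>M2, sort desc M2): ['J5', 'J1', 'J4']
Sequence: J2 → J3 → J5 → J1 → J4
Makespan calculation:
  J2: M1 done=4, M2 done=16
  J3: M1 done=12, M2 done=35
  J5: M1 done=29, M2 done=47
  J1: M1 done=47, M2 done=52
  J4: M1 done=52, M2 done=54
= Sequence: J2 → J3 → J5 → J1 → J4, Makespan: 54


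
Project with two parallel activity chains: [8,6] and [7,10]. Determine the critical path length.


Path A: 8 + 6 = 14
Path B: 7 + 10 = 17
Critical path = longest = max(14, 17)
= 17 (Path B)


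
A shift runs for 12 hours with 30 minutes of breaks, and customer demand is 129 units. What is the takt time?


Available = 12×60 - 30 = 690 min
Takt time = 690 / 129
= 5.35 min/unit


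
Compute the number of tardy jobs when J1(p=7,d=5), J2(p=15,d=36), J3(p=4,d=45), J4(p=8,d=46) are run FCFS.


Completion vs due date:
  J1: C=7, d=5 → TARDY
  J2: C=22, d=36 → on time
  J3: C=26, d=45 → on time
  J4: C=34, d=46 → on time
Tardy jobs: J1
Count = 1


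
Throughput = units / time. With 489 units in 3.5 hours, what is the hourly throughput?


Throughput = units / time
= 489 / 3.5
= 139.7 units/hour


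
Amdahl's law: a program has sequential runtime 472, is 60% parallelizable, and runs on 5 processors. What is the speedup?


Amdahl's law: T_p = T × ((1-p) + p/N)
= 472 × ((1-0.6) + 0.6/5)
= 472 × (0.40 + 0.1200)
= 472 × 0.5200
= 245.44
Speedup = 472/245.44
= 1.92×


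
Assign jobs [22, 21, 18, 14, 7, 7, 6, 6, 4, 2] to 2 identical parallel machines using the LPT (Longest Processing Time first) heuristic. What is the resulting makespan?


Jobs (LPT sorted): [22, 21, 18, 14, 7, 7, 6, 6, 4, 2]
Machines: 2
  J=22 → Machine 1 (load: 0+22=22)
  J=21 → Machine 2 (load: 0+21=21)
  J=18 → Machine 2 (load: 21+18=39)
  J=14 → Machine 1 (load: 22+14=36)
  J=7 → Machine 1 (load: 36+7=43)
  J=7 → Machine 2 (load: 39+7=46)
  J=6 → Machine 1 (load: 43+6=49)
  J=6 → Machine 2 (load: 46+6=52)
  J=4 → Machine 1 (load: 49+4=53)
  J=2 → Machine 2 (load: 52+2=54)
Machine loads: [53, 54]
Makespan = max = 54 time units


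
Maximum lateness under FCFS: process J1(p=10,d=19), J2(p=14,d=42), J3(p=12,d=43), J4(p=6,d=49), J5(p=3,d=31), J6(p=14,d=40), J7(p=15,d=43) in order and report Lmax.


Lateness per job (L = C - d):
  J1: C=10, d=19, L=-9
  J2: C=24, d=42, L=-18
  J3: C=36, d=43, L=-7
  J4: C=42, d=49, L=-7
  J5: C=45, d=31, L=14
  J6: C=59, d=40, L=19
  J7: C=74, d=43, L=31
Lmax = max(-9, -18, -7, -7, 14, 19, 31)
= 31


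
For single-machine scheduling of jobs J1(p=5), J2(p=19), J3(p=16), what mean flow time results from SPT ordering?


SPT order: J1 → J3 → J2
Completion times:
  J1: C=5
  J3: C=21
  J2: C=40
Sum = 66, n = 3
Mean flow = 66/3
= 22.00


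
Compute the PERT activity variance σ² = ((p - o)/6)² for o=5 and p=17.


σ² = ((p - o) / 6)² = (p - o)² / 36
= (17 - 5)² / 36
= 12² / 36
= 144 / 36
= 4.0000


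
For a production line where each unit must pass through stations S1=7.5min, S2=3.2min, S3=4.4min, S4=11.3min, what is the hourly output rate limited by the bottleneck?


Bottleneck = longest station time
Station times: [7.5, 3.2, 4.4, 11.3]
Max = 11.3 min
Rate = 60 / 11.3
= 5.31 units/hour (bottleneck: 11.3min)


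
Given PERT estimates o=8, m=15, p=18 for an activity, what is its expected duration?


te = (o + 4m + p) / 6
= (8 + 4×15 + 18) / 6
= (8 + 60 + 18) / 6
= 86 / 6
= 14.33


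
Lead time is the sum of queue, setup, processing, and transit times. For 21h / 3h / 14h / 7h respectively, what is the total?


Lead time = queue + setup + processing + transit
= 21 + 3 + 14 + 7
= 45 hours


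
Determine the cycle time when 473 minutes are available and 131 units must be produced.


Cycle time = available time / demand
= 473 / 131
= 3.61 min/unit


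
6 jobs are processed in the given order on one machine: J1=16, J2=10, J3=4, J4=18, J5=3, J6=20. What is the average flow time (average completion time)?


Completion times:
  J1: completes at 16
  J2: completes at 26
  J3: completes at 30
  J4: completes at 48
  J5: completes at 51
  J6: completes at 71
Sum = 242
Average = 242/6
= 40.33


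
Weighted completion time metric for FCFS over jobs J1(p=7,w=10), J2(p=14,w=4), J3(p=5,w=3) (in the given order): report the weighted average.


Completion times:
  J1: C=7, w×C=10×7=70
  J2: C=21, w×C=4×21=84
  J3: C=26, w×C=3×26=78
Sum w×C = 232
Sum w = 17
Weighted avg = 232/17
= 13.65


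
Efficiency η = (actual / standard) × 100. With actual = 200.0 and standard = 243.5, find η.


Efficiency = (actual / standard) × 100
= (200.0 / 243.5) × 100
= 82.1%


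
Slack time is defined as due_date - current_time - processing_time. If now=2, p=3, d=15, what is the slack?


Slack = due - current_time - processing
= 15 - 2 - 3
= 10


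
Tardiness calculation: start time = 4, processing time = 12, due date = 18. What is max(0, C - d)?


Completion = start + processing = 4 + 12 = 16
Tardiness = max(0, C - d) = max(0, 16 - 18)
= max(0, -2)
= 0


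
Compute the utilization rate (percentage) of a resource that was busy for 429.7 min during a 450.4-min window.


Utilization = busy / total × 100
= 429.7 / 450.4 × 100
= 95.4%


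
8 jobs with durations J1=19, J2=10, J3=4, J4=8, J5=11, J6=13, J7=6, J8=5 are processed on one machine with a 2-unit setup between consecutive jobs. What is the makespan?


Makespan = Σ processing + (n-1) × setup
= (19 + 10 + 4 + 8 + 11 + 13 + 6 + 5) + (8-1)×2
= 76 + 14
= 90 time units
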